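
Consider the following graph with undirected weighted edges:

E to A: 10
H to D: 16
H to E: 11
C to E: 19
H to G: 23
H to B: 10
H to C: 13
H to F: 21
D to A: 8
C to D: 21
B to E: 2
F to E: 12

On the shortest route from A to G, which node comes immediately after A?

Enumerating some paths:
A–E–B–H–G: 10+2+10+23 = 45
A–E–H–G: 10+11+23 = 44
The minimum is 44 via A–E–H–G.
So from A the first move is to E.

E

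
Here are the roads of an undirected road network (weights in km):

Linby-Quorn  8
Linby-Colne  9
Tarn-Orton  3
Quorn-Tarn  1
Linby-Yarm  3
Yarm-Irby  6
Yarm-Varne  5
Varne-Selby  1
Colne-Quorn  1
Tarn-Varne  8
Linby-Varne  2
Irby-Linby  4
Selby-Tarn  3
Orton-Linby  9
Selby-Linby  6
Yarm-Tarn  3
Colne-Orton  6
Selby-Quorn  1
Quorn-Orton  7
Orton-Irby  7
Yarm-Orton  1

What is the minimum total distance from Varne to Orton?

Shortest distances from Varne:
Varne: 0
Selby: 1  (via Varne)
Linby: 2  (via Varne)
Quorn: 2  (via Selby)
Colne: 3  (via Quorn)
Tarn: 3  (via Quorn)
Yarm: 5  (via Varne)
Irby: 6  (via Linby)
Orton: 6  (via Tarn)
Shortest route: Varne → Selby → Quorn → Tarn → Orton = 6 km.

6 km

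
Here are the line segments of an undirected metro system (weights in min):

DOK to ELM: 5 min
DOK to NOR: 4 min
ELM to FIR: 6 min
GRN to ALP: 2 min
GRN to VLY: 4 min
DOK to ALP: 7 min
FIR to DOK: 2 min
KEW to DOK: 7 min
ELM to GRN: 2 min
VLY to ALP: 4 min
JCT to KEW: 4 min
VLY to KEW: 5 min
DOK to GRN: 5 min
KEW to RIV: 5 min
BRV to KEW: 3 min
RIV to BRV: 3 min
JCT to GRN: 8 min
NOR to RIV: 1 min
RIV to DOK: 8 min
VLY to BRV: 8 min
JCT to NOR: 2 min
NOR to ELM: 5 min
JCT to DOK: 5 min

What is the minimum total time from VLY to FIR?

11 min

Candidate routes:
VLY → GRN → ELM → FIR: 4+2+6 = 12
VLY → ALP → DOK → FIR: 4+7+2 = 13
VLY → GRN → DOK → FIR: 4+5+2 = 11
Cheapest is VLY → GRN → DOK → FIR at 11 min.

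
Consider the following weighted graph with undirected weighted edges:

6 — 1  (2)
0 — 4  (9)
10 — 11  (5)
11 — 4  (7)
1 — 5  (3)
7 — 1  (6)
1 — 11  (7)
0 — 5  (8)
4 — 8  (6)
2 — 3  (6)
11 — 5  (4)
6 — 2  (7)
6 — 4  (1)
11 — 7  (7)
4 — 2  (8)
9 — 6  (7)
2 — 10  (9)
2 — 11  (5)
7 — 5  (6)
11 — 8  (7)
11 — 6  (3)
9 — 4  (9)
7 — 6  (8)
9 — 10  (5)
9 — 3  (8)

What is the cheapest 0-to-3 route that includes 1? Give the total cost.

26

Best 0 to 1: 0 → 5 → 1 costing 11
Shortest 1→3: 1 → 6 → 2 → 3 = 15
Total via 1: 11 + 15 = 26.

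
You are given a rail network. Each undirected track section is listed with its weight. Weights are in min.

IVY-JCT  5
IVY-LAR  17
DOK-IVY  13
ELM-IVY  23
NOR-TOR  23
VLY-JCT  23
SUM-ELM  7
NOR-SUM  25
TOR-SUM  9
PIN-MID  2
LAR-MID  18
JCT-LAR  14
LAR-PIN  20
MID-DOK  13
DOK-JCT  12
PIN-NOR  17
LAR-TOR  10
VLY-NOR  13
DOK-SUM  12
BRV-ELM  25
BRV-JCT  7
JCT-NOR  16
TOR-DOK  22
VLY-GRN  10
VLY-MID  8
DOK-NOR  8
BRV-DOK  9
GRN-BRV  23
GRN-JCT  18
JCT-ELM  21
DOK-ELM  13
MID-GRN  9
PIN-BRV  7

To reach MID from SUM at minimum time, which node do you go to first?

Candidate routes:
SUM → DOK → BRV → PIN → MID: 12+9+7+2 = 30
SUM → DOK → MID: 12+13 = 25
Cheapest is SUM → DOK → MID at 25 min.
So from SUM the first move is to DOK.

DOK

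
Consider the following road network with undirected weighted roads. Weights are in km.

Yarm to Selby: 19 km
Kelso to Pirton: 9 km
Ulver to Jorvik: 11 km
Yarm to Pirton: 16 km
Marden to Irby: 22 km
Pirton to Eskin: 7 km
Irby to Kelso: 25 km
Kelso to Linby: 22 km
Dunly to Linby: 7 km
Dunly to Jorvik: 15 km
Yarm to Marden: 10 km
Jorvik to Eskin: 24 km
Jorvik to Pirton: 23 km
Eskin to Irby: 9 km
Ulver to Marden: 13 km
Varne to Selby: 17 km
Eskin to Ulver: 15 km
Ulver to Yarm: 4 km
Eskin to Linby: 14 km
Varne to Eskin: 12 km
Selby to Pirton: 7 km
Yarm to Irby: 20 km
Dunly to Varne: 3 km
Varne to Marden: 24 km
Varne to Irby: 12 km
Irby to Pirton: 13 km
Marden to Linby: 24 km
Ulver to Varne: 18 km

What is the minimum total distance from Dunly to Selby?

Compare a few routes:
Dunly - Varne - Irby - Pirton - Selby: 3+12+13+7 = 35
Dunly - Varne - Eskin - Pirton - Selby: 3+12+7+7 = 29
Dunly - Linby - Eskin - Pirton - Selby: 7+14+7+7 = 35
Dunly - Varne - Selby: 3+17 = 20
The minimum is 20 km via Dunly - Varne - Selby.

20 km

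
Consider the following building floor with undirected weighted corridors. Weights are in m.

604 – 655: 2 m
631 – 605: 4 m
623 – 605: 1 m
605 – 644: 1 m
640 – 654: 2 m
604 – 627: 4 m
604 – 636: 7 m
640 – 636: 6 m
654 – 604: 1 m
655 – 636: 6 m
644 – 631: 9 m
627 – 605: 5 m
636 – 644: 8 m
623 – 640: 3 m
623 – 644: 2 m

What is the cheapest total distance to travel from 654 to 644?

Running Dijkstra from 654:
654: 0
604: 1  (via 654)
640: 2  (via 654)
655: 3  (via 604)
623: 5  (via 640)
627: 5  (via 604)
605: 6  (via 623)
644: 7  (via 623)
Shortest route: 654–640–623–644 = 7 m.

7 m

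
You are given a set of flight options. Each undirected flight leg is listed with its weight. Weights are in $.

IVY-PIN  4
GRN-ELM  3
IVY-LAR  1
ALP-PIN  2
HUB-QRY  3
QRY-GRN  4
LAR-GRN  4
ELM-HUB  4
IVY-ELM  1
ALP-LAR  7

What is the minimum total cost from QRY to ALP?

$14

Candidate routes:
QRY–HUB–ELM–IVY–PIN–ALP: 3+4+1+4+2 = 14
QRY–GRN–LAR–ALP: 4+4+7 = 15
QRY–GRN–LAR–IVY–PIN–ALP: 4+4+1+4+2 = 15
QRY–HUB–ELM–IVY–LAR–ALP: 3+4+1+1+7 = 16
The minimum is $14 via QRY–HUB–ELM–IVY–PIN–ALP.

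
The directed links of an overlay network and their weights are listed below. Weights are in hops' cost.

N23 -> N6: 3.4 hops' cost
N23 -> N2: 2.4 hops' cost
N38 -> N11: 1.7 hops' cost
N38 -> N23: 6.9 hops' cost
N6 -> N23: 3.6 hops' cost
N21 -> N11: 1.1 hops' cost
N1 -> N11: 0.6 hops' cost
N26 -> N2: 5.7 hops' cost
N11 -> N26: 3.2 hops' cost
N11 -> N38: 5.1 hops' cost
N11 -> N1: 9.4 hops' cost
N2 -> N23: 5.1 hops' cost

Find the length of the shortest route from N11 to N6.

Compare a few routes:
N11–N26–N2–N23–N6: 3.2+5.7+5.1+3.4 = 17.4
N11–N38–N23–N6: 5.1+6.9+3.4 = 15.4
Cheapest is N11–N38–N23–N6 at 15.4 hops' cost.

15.4 hops' cost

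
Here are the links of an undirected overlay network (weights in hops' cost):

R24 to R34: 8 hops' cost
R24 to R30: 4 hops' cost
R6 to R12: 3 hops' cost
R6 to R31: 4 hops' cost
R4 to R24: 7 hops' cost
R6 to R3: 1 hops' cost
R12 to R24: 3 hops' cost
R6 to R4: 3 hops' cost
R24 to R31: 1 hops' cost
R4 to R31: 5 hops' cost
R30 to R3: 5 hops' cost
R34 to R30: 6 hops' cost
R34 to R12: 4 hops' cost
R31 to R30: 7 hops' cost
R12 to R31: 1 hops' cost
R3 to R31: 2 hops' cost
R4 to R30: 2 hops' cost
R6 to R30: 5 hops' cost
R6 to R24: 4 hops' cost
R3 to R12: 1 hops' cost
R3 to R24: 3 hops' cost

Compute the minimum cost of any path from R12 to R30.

Running Dijkstra from R12:
R12: 0
R31: 1  (via R12)
R3: 1  (via R12)
R24: 2  (via R31)
R6: 2  (via R3)
R34: 4  (via R12)
R4: 5  (via R6)
R30: 6  (via R3)
Shortest route: R12 → R3 → R30 = 6 hops' cost.

6 hops' cost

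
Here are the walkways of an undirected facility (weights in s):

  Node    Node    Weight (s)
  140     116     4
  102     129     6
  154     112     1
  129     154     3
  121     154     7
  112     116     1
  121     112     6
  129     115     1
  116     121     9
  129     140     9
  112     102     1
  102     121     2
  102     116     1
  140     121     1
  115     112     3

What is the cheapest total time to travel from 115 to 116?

4 s

Settle nodes by increasing distance from 115:
115: 0
129: 1  (via 115)
112: 3  (via 115)
154: 4  (via 129)
102: 4  (via 112)
116: 4  (via 112)
Shortest route: 115–112–116 = 4 s.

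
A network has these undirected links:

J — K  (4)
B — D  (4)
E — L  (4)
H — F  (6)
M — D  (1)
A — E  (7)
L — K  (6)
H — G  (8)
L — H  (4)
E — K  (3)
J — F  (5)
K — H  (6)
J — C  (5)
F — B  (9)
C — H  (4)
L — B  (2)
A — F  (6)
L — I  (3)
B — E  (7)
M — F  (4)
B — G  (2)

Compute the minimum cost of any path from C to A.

16

Shortest distances from C:
C: 0
H: 4  (via C)
J: 5  (via C)
L: 8  (via H)
K: 9  (via J)
B: 10  (via L)
F: 10  (via H)
I: 11  (via L)
E: 12  (via L)
G: 12  (via H)
D: 14  (via B)
M: 14  (via F)
A: 16  (via F)
Shortest route: C–H–F–A = 16.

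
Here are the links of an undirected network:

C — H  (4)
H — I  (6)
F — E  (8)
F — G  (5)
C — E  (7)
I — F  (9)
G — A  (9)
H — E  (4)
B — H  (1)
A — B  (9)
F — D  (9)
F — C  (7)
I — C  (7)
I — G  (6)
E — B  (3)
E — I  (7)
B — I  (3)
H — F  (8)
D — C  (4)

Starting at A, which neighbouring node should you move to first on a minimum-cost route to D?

B

Candidate routes:
A → G → F → D: 9+5+9 = 23
A → B → H → C → D: 9+1+4+4 = 18
Cheapest is A → B → H → C → D at 18.
So from A the first move is to B.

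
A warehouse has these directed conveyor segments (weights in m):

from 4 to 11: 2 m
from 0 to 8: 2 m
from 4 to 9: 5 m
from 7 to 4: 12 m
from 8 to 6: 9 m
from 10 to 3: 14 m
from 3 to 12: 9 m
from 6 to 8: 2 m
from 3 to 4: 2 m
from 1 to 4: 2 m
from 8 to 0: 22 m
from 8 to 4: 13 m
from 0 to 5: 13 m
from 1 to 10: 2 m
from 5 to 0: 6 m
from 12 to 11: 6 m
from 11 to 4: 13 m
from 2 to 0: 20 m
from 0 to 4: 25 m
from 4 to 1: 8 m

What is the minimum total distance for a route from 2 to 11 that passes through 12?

Best 2 to 12: 2–0–8–4–1–10–3–12 costing 68
Best 12 to 11: 12–11 costing 6
Total via 12: 68 + 6 = 74 m.

74 m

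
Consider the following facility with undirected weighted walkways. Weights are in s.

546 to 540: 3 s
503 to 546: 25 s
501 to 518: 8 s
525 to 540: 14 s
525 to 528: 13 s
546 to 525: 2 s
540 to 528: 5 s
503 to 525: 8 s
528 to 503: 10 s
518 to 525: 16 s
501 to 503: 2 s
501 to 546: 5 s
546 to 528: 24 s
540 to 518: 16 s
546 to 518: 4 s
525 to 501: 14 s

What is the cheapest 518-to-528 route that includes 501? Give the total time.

Shortest 518→501: 518–501 = 8
Shortest 501→528: 501–503–528 = 12
Total via 501: 8 + 12 = 20 s.

20 s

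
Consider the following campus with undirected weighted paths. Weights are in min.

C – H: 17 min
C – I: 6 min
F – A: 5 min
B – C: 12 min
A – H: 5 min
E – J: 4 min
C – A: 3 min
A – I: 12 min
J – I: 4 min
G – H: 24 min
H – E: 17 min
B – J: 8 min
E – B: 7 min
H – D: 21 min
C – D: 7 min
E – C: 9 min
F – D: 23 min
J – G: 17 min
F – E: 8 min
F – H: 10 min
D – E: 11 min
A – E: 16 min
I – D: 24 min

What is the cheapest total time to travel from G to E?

Enumerating some paths:
G–J–B–E: 17+8+7 = 32
G–J–I–C–E: 17+4+6+9 = 36
G–J–E: 17+4 = 21
Cheapest is G–J–E at 21 min.

21 min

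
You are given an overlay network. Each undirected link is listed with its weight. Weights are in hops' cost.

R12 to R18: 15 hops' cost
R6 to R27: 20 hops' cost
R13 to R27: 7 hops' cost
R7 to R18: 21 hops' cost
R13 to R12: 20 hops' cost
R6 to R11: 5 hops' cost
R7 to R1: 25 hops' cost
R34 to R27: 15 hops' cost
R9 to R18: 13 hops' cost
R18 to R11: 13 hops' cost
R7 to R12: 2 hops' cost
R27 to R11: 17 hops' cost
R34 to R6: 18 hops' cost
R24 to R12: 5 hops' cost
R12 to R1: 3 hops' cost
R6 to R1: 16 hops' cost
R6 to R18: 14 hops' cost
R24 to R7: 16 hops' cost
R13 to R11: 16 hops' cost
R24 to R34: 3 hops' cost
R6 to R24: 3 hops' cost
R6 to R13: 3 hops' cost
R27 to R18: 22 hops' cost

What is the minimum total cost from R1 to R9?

Compare a few routes:
R1–R12–R18–R9: 3+15+13 = 31
R1–R12–R7–R18–R9: 3+2+21+13 = 39
R1–R12–R24–R6–R18–R9: 3+5+3+14+13 = 38
The minimum is 31 hops' cost via R1–R12–R18–R9.

31 hops' cost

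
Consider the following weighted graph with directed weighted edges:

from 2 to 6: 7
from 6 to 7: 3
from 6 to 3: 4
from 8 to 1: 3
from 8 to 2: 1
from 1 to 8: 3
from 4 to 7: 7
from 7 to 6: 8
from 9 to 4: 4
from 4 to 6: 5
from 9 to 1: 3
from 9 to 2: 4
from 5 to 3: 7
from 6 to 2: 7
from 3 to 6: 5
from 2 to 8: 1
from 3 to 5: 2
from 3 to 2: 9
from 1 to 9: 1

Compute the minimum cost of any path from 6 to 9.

12

Settle nodes by increasing distance from 6:
6: 0
7: 3  (via 6)
3: 4  (via 6)
5: 6  (via 3)
2: 7  (via 6)
8: 8  (via 2)
1: 11  (via 8)
9: 12  (via 1)
Shortest route: 6 → 2 → 8 → 1 → 9 = 12.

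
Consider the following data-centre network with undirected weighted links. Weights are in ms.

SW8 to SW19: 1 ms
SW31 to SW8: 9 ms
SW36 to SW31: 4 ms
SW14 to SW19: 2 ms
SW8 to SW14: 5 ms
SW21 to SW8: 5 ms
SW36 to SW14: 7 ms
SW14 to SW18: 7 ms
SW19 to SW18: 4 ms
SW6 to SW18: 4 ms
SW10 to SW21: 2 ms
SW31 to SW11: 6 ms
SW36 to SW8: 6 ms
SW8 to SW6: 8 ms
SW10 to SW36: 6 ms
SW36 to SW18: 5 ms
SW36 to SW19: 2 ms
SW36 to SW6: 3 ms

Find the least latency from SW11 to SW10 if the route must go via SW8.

Best SW11 to SW8: SW11 → SW31 → SW36 → SW19 → SW8 costing 13
Shortest SW8→SW10: SW8 → SW21 → SW10 = 7
Total via SW8: 13 + 7 = 20 ms.

20 ms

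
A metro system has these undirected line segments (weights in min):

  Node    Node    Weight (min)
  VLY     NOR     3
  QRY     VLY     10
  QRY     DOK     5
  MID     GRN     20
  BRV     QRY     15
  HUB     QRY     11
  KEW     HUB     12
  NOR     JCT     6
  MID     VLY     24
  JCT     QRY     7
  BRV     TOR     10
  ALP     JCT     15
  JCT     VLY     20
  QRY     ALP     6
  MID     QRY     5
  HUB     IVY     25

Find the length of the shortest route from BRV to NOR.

Candidate routes:
BRV - QRY - JCT - VLY - NOR: 15+7+20+3 = 45
BRV - QRY - JCT - NOR: 15+7+6 = 28
BRV - QRY - MID - VLY - NOR: 15+5+24+3 = 47
BRV - QRY - ALP - JCT - NOR: 15+6+15+6 = 42
Cheapest is BRV - QRY - JCT - NOR at 28 min.

28 min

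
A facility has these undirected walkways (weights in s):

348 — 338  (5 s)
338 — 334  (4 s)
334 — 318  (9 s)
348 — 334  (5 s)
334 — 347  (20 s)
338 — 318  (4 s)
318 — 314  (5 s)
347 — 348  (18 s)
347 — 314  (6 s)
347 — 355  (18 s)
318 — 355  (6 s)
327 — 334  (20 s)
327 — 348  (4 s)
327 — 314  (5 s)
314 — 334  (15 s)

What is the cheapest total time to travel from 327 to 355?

16 s

Settle nodes by increasing distance from 327:
327: 0
348: 4  (via 327)
314: 5  (via 327)
338: 9  (via 348)
334: 9  (via 348)
318: 10  (via 314)
347: 11  (via 314)
355: 16  (via 318)
Shortest route: 327–314–318–355 = 16 s.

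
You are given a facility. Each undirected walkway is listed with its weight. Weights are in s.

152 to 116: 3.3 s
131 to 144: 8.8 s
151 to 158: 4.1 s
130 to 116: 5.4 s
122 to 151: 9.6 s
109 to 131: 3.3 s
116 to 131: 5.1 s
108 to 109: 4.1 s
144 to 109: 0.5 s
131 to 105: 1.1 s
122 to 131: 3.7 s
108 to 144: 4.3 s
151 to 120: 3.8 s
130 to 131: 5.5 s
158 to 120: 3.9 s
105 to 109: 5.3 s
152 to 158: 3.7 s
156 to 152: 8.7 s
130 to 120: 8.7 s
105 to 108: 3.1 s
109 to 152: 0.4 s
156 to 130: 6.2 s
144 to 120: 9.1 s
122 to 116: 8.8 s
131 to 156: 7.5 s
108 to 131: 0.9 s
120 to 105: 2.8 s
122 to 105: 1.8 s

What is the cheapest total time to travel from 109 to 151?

8.2 s

Compare a few routes:
109–105–120–151: 5.3+2.8+3.8 = 11.9
109–152–158–120–151: 0.4+3.7+3.9+3.8 = 11.8
109–131–105–120–151: 3.3+1.1+2.8+3.8 = 11
109–152–158–151: 0.4+3.7+4.1 = 8.2
The minimum is 8.2 s via 109–152–158–151.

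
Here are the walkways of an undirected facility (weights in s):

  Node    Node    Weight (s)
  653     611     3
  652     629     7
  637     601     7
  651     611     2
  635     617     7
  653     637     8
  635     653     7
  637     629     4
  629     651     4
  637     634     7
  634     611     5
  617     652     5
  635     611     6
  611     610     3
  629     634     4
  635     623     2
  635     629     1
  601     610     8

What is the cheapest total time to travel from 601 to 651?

13 s

Running Dijkstra from 601:
601: 0
637: 7  (via 601)
610: 8  (via 601)
629: 11  (via 637)
611: 11  (via 610)
635: 12  (via 629)
651: 13  (via 611)
Shortest route: 601–610–611–651 = 13 s.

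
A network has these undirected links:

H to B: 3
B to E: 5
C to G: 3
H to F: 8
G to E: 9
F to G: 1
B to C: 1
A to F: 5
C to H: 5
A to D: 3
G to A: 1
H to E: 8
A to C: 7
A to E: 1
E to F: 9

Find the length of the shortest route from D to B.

8

Compare a few routes:
D → A → E → B: 3+1+5 = 9
D → A → G → C → B: 3+1+3+1 = 8
Cheapest is D → A → G → C → B at 8.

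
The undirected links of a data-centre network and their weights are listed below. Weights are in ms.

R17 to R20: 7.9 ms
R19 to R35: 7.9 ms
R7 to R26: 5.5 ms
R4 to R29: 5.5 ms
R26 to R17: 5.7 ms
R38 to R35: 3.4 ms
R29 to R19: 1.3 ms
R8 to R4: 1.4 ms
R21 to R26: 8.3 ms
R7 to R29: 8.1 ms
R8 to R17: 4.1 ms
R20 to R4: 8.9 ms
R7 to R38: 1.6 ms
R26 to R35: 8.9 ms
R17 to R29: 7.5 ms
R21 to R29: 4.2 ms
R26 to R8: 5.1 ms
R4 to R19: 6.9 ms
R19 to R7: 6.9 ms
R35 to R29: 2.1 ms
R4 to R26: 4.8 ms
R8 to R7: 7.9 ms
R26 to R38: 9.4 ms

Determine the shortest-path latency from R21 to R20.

Candidate routes:
R21–R29–R4–R20: 4.2+5.5+8.9 = 18.6
R21–R29–R19–R4–R20: 4.2+1.3+6.9+8.9 = 21.3
R21–R29–R17–R20: 4.2+7.5+7.9 = 19.6
Cheapest is R21–R29–R4–R20 at 18.6 ms.

18.6 ms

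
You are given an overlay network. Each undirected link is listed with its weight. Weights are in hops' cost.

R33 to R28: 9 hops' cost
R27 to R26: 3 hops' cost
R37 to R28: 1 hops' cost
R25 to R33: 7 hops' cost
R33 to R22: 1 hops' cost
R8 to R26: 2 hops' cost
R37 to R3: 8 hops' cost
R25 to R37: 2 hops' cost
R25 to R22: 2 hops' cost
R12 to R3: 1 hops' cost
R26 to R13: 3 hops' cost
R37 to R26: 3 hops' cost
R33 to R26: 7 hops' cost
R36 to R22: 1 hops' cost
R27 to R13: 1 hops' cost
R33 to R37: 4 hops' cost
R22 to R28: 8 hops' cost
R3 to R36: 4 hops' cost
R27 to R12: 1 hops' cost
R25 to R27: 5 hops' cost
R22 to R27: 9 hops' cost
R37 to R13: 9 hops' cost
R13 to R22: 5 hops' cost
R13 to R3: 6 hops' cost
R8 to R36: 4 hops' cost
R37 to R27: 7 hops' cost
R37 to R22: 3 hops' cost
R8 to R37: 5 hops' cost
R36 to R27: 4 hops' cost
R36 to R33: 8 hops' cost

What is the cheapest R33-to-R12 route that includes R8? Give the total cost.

Shortest R33→R8: R33 → R22 → R36 → R8 = 6
Shortest R8→R12: R8 → R26 → R27 → R12 = 6
Total via R8: 6 + 6 = 12 hops' cost.

12 hops' cost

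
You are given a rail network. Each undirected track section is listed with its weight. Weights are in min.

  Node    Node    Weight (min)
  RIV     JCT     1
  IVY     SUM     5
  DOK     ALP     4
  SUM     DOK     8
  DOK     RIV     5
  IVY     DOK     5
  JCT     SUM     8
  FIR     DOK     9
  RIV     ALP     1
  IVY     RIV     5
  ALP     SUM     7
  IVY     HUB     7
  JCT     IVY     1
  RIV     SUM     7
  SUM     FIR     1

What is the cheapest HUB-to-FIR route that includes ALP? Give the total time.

18 min

Shortest HUB→ALP: HUB → IVY → JCT → RIV → ALP = 10
Shortest ALP→FIR: ALP → SUM → FIR = 8
Total via ALP: 10 + 8 = 18 min.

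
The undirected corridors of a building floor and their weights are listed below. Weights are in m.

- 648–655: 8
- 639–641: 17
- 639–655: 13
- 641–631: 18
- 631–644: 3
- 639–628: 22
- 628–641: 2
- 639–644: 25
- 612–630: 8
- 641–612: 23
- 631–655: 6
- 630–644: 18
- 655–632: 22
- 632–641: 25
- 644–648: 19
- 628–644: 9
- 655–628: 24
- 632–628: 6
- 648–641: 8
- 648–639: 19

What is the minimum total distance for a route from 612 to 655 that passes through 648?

Best 612 to 648: 612 → 641 → 648 costing 31
Best 648 to 655: 648 → 655 costing 8
Total via 648: 31 + 8 = 39 m.

39 m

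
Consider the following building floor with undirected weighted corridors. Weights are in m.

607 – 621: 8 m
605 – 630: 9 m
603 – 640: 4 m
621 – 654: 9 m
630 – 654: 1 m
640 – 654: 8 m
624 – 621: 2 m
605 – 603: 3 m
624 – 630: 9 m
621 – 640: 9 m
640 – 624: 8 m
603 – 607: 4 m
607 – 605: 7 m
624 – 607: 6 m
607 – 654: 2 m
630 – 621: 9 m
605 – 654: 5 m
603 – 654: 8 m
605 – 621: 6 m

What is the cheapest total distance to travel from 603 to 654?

6 m

Candidate routes:
603 → 607 → 654: 4+2 = 6
603 → 654: 8 = 8
603 → 605 → 654: 3+5 = 8
603 → 605 → 607 → 654: 3+7+2 = 12
The minimum is 6 m via 603 → 607 → 654.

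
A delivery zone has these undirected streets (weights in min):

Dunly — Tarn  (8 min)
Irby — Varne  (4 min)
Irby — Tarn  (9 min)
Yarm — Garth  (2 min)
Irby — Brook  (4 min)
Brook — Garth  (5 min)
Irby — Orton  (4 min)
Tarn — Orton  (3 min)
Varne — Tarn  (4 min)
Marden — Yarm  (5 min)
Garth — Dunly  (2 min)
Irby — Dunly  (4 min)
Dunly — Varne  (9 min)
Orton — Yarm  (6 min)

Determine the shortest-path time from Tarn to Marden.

Settle nodes by increasing distance from Tarn:
Tarn: 0
Orton: 3  (via Tarn)
Varne: 4  (via Tarn)
Irby: 7  (via Orton)
Dunly: 8  (via Tarn)
Yarm: 9  (via Orton)
Garth: 10  (via Dunly)
Brook: 11  (via Irby)
Marden: 14  (via Yarm)
Shortest route: Tarn–Orton–Yarm–Marden = 14 min.

14 min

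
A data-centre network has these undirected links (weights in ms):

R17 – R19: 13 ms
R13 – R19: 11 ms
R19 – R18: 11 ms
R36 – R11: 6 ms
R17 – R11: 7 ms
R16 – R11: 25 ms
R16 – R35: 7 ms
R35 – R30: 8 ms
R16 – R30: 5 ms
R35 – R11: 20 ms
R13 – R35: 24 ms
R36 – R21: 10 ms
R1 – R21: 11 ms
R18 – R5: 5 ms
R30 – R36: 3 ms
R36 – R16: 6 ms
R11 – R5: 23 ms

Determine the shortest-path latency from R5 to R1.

50 ms

Settle nodes by increasing distance from R5:
R5: 0
R18: 5  (via R5)
R19: 16  (via R18)
R11: 23  (via R5)
R13: 27  (via R19)
R17: 29  (via R19)
R36: 29  (via R11)
R30: 32  (via R36)
R16: 35  (via R36)
R21: 39  (via R36)
R35: 40  (via R30)
R1: 50  (via R21)
Shortest route: R5–R11–R36–R21–R1 = 50 ms.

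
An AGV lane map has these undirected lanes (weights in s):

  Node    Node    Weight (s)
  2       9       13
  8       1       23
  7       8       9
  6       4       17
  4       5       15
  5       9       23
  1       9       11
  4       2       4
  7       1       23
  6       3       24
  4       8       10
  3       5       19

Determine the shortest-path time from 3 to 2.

Candidate routes:
3–5–9–2: 19+23+13 = 55
3–5–4–2: 19+15+4 = 38
3–6–4–2: 24+17+4 = 45
Cheapest is 3–5–4–2 at 38 s.

38 s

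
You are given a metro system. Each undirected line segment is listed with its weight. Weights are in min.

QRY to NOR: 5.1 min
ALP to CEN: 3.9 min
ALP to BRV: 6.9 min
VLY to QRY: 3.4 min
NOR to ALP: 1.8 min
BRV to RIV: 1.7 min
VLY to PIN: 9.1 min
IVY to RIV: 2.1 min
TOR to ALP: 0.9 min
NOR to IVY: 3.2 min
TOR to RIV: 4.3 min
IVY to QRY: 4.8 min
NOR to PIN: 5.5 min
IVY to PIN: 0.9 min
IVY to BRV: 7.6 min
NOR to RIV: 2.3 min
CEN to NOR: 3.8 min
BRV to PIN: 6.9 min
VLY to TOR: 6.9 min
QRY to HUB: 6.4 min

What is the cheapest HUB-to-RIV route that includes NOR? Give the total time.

13.8 min

Shortest HUB→NOR: HUB → QRY → NOR = 11.5
Best NOR to RIV: NOR → RIV costing 2.3
Total via NOR: 11.5 + 2.3 = 13.8 min.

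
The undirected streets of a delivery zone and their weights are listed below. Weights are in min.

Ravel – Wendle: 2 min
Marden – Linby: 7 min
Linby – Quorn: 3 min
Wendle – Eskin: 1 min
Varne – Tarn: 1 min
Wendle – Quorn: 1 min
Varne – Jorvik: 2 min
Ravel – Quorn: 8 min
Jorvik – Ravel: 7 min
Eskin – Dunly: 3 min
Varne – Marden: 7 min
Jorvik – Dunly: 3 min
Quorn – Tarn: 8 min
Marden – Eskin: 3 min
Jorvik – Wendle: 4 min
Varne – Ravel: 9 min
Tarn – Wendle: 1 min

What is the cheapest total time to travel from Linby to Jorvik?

Enumerating some paths:
Linby - Quorn - Wendle - Jorvik: 3+1+4 = 8
Linby - Quorn - Wendle - Eskin - Dunly - Jorvik: 3+1+1+3+3 = 11
The minimum is 8 min via Linby - Quorn - Wendle - Jorvik.

8 min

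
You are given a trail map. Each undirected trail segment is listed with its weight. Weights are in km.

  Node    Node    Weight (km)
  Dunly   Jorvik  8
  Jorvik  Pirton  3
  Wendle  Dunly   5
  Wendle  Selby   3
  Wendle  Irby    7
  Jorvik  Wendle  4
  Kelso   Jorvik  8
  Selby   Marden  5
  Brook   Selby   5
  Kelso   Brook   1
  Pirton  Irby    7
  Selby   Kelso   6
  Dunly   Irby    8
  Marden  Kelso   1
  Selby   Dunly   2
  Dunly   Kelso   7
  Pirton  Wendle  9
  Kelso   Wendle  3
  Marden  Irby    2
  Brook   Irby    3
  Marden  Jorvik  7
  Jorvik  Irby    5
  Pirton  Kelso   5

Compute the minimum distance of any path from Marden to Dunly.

7 km

Enumerating some paths:
Marden–Kelso–Dunly: 1+7 = 8
Marden–Selby–Dunly: 5+2 = 7
Marden–Kelso–Selby–Dunly: 1+6+2 = 9
Cheapest is Marden–Selby–Dunly at 7 km.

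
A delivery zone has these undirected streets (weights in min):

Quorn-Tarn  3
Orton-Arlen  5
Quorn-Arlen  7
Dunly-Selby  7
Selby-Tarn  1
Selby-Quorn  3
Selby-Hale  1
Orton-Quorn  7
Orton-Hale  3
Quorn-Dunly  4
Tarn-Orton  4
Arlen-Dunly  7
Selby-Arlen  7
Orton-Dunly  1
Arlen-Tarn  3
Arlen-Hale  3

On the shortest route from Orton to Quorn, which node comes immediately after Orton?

Compare a few routes:
Orton–Hale–Selby–Quorn: 3+1+3 = 7
Orton–Tarn–Quorn: 4+3 = 7
Orton–Dunly–Quorn: 1+4 = 5
The minimum is 5 min via Orton–Dunly–Quorn.
So from Orton the first move is to Dunly.

Dunly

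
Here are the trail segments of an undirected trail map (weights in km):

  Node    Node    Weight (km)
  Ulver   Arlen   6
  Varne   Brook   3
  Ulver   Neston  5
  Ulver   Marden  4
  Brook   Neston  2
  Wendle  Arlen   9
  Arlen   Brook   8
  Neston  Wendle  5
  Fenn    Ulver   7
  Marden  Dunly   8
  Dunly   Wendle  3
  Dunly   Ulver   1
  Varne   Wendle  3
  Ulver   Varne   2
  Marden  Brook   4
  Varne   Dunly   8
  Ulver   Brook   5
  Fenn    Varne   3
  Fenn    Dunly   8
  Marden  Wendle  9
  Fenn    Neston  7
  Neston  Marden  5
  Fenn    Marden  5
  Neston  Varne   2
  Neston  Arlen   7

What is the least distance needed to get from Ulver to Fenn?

Running Dijkstra from Ulver:
Ulver: 0
Dunly: 1  (via Ulver)
Varne: 2  (via Ulver)
Neston: 4  (via Varne)
Marden: 4  (via Ulver)
Wendle: 4  (via Dunly)
Brook: 5  (via Ulver)
Fenn: 5  (via Varne)
Shortest route: Ulver → Varne → Fenn = 5 km.

5 km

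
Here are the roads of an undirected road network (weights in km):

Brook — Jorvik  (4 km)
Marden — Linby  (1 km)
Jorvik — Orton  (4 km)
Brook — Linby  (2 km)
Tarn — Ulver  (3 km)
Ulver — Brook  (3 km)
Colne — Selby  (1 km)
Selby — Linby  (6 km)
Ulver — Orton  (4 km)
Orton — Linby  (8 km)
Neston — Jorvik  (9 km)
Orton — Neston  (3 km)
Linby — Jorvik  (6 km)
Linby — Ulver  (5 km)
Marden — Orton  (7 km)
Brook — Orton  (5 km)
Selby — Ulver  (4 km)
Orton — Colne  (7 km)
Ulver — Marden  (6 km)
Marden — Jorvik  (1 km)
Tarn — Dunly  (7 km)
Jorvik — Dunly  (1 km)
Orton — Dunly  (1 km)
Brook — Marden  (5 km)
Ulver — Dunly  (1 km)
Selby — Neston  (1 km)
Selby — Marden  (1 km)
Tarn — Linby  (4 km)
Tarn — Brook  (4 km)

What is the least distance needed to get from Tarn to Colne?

7 km

Candidate routes:
Tarn → Ulver → Dunly → Jorvik → Marden → Selby → Colne: 3+1+1+1+1+1 = 8
Tarn → Ulver → Selby → Colne: 3+4+1 = 8
Tarn → Linby → Marden → Selby → Colne: 4+1+1+1 = 7
The minimum is 7 km via Tarn → Linby → Marden → Selby → Colne.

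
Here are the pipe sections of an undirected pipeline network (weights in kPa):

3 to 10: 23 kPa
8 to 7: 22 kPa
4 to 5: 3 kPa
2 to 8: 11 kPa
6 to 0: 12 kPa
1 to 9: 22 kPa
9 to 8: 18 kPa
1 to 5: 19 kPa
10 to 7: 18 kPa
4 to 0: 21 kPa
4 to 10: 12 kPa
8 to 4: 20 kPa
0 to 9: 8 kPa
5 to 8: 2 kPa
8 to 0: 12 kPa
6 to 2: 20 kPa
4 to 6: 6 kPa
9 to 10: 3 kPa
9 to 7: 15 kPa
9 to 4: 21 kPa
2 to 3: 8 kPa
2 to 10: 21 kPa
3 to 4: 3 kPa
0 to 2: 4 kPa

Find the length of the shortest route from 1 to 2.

32 kPa

Candidate routes:
1 - 9 - 0 - 2: 22+8+4 = 34
1 - 5 - 8 - 0 - 2: 19+2+12+4 = 37
1 - 5 - 4 - 3 - 2: 19+3+3+8 = 33
1 - 5 - 8 - 2: 19+2+11 = 32
The minimum is 32 kPa via 1 - 5 - 8 - 2.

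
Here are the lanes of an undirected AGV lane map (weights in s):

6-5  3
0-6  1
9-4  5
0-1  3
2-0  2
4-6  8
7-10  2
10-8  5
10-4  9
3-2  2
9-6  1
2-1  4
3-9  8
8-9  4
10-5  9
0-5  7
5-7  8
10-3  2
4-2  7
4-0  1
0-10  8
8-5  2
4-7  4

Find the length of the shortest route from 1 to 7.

8 s

Enumerating some paths:
1 → 2 → 0 → 4 → 7: 4+2+1+4 = 11
1 → 2 → 3 → 10 → 7: 4+2+2+2 = 10
1 → 0 → 4 → 7: 3+1+4 = 8
Cheapest is 1 → 0 → 4 → 7 at 8 s.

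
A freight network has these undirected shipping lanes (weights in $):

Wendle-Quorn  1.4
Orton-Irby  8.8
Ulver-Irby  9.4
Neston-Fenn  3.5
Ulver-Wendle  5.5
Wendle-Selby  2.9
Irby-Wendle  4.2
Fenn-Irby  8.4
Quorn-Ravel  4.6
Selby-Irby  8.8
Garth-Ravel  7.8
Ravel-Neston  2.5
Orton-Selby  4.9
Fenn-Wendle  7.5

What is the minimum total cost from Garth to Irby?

$18

Compare a few routes:
Garth → Ravel → Neston → Fenn → Irby: 7.8+2.5+3.5+8.4 = 22.2
Garth → Ravel → Quorn → Wendle → Irby: 7.8+4.6+1.4+4.2 = 18
The minimum is $18 via Garth → Ravel → Quorn → Wendle → Irby.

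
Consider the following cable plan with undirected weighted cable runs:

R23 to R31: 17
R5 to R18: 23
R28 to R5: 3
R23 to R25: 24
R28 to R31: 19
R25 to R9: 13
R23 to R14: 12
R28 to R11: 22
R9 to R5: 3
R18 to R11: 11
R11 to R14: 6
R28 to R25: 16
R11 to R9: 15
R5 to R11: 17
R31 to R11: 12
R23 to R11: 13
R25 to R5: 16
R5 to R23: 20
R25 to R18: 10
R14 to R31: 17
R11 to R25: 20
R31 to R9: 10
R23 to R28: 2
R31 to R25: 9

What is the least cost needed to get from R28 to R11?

15

Compare a few routes:
R28 - R23 - R11: 2+13 = 15
R28 - R5 - R11: 3+17 = 20
The minimum is 15 via R28 - R23 - R11.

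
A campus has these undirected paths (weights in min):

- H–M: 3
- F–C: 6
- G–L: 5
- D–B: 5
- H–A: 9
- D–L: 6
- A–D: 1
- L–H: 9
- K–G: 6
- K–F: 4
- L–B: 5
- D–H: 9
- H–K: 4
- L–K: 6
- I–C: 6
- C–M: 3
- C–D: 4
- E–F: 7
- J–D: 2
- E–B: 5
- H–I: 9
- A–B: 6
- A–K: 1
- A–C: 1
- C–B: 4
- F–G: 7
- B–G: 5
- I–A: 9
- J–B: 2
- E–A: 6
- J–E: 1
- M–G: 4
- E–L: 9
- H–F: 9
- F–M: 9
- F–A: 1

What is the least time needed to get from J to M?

Settle nodes by increasing distance from J:
J: 0
E: 1  (via J)
B: 2  (via J)
D: 2  (via J)
A: 3  (via D)
C: 4  (via A)
F: 4  (via A)
K: 4  (via A)
G: 7  (via B)
L: 7  (via B)
M: 7  (via C)
Shortest route: J → D → A → C → M = 7 min.

7 min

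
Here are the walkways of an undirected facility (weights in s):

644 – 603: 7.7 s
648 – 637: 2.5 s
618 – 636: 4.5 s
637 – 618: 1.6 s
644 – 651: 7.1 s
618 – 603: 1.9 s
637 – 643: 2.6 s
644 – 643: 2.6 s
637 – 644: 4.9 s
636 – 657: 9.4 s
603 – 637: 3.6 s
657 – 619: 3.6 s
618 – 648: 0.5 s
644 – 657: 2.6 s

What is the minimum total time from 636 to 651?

Settle nodes by increasing distance from 636:
636: 0
618: 4.5  (via 636)
648: 5  (via 618)
637: 6.1  (via 618)
603: 6.4  (via 618)
643: 8.7  (via 637)
657: 9.4  (via 636)
644: 11  (via 637)
619: 13  (via 657)
651: 18.1  (via 644)
Shortest route: 636 → 618 → 637 → 644 → 651 = 18.1 s.

18.1 s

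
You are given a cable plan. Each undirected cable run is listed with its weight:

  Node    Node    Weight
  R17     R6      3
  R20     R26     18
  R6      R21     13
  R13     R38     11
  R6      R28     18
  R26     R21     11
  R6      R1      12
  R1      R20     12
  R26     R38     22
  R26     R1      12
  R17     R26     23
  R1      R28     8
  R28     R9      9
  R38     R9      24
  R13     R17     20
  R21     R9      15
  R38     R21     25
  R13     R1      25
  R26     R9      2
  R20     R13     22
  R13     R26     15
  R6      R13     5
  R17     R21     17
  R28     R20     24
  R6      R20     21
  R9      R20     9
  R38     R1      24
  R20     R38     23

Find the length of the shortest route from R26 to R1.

Compare a few routes:
R26 → R9 → R20 → R1: 2+9+12 = 23
R26 → R20 → R1: 18+12 = 30
R26 → R1: 12 = 12
R26 → R9 → R28 → R1: 2+9+8 = 19
Cheapest is R26 → R1 at 12.

12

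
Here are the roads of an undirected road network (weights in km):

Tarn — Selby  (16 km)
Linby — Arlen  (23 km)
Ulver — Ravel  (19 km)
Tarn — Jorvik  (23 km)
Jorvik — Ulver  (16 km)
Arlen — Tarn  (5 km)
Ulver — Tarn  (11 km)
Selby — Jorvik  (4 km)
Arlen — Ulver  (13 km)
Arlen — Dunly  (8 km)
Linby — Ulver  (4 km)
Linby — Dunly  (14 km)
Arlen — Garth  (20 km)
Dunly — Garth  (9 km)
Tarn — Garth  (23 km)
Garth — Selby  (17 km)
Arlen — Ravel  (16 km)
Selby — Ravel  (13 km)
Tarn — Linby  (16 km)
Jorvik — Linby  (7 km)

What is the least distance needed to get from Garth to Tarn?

Running Dijkstra from Garth:
Garth: 0
Dunly: 9  (via Garth)
Selby: 17  (via Garth)
Arlen: 17  (via Dunly)
Jorvik: 21  (via Selby)
Tarn: 22  (via Arlen)
Shortest route: Garth–Dunly–Arlen–Tarn = 22 km.

22 km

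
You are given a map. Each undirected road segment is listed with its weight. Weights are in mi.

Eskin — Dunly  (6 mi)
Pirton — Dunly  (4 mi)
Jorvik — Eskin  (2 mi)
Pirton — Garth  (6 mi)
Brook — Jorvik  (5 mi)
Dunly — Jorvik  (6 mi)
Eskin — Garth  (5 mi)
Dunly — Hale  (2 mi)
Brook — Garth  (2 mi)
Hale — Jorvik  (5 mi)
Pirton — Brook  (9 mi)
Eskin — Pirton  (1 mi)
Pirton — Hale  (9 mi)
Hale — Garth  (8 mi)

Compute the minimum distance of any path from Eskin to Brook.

Compare a few routes:
Eskin–Pirton–Garth–Brook: 1+6+2 = 9
Eskin–Pirton–Dunly–Jorvik–Brook: 1+4+6+5 = 16
Eskin–Pirton–Brook: 1+9 = 10
Eskin–Jorvik–Brook: 2+5 = 7
Cheapest is Eskin–Jorvik–Brook at 7 mi.

7 mi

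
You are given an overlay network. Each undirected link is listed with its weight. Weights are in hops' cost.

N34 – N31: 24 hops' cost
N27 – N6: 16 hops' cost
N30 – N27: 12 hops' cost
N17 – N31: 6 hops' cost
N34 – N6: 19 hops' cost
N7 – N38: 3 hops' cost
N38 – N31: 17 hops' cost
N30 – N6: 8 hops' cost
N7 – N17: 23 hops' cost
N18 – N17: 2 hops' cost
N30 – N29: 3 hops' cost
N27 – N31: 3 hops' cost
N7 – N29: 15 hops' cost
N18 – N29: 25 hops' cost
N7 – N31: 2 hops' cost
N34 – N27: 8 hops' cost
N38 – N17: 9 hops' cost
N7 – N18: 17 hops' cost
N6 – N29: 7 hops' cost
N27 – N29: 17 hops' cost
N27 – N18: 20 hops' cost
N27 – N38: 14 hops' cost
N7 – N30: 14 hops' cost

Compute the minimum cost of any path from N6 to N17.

Shortest distances from N6:
N6: 0
N29: 7  (via N6)
N30: 8  (via N6)
N27: 16  (via N6)
N31: 19  (via N27)
N34: 19  (via N6)
N7: 21  (via N31)
N38: 24  (via N7)
N17: 25  (via N31)
Shortest route: N6–N27–N31–N17 = 25 hops' cost.

25 hops' cost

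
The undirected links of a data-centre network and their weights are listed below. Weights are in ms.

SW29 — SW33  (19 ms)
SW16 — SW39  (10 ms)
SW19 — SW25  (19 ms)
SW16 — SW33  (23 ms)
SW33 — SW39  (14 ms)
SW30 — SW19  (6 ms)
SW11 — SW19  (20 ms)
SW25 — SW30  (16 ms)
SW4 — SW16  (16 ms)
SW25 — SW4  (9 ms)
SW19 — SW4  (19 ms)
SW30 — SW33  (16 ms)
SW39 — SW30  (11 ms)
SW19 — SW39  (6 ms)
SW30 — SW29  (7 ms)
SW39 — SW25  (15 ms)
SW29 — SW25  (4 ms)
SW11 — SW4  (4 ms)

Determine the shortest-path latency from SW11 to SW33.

Compare a few routes:
SW11 - SW4 - SW25 - SW29 - SW33: 4+9+4+19 = 36
SW11 - SW4 - SW25 - SW29 - SW30 - SW33: 4+9+4+7+16 = 40
The minimum is 36 ms via SW11 - SW4 - SW25 - SW29 - SW33.

36 ms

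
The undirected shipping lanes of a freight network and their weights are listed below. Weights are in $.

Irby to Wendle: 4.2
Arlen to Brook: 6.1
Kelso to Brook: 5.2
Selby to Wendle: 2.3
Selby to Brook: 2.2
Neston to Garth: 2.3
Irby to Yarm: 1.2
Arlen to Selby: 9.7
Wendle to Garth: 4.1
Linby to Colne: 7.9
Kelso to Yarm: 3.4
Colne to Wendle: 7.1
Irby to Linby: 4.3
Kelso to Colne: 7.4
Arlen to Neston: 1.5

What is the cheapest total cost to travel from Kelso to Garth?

$12.9

Running Dijkstra from Kelso:
Kelso: 0
Yarm: 3.4  (via Kelso)
Irby: 4.6  (via Yarm)
Brook: 5.2  (via Kelso)
Colne: 7.4  (via Kelso)
Selby: 7.4  (via Brook)
Wendle: 8.8  (via Irby)
Linby: 8.9  (via Irby)
Arlen: 11.3  (via Brook)
Neston: 12.8  (via Arlen)
Garth: 12.9  (via Wendle)
Shortest route: Kelso–Yarm–Irby–Wendle–Garth = $12.9.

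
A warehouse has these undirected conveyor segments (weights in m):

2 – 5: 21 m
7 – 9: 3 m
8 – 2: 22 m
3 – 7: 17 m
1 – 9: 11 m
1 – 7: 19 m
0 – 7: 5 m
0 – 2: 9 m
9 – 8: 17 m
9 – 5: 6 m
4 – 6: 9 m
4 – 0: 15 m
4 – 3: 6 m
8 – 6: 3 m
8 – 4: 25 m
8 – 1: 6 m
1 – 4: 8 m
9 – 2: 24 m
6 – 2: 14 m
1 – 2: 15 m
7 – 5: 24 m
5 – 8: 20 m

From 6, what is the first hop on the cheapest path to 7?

8

Compare a few routes:
6–8–1–7: 3+6+19 = 28
6–8–9–7: 3+17+3 = 23
6–2–0–7: 14+9+5 = 28
The minimum is 23 m via 6–8–9–7.
So from 6 the first move is to 8.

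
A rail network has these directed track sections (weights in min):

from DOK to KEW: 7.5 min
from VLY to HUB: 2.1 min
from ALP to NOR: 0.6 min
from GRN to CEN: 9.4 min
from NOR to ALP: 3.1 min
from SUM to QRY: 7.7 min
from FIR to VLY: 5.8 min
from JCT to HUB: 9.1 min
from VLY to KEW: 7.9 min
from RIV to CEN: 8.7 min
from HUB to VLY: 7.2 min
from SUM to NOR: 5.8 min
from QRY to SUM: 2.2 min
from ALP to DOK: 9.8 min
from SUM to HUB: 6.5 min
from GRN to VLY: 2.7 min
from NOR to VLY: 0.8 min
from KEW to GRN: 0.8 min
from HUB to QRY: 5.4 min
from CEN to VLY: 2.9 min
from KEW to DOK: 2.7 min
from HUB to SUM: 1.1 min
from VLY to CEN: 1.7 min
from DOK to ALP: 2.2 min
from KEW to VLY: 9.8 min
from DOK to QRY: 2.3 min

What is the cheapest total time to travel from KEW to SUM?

6.7 min

Compare a few routes:
KEW - GRN - VLY - HUB - SUM: 0.8+2.7+2.1+1.1 = 6.7
KEW - DOK - QRY - SUM: 2.7+2.3+2.2 = 7.2
The minimum is 6.7 min via KEW - GRN - VLY - HUB - SUM.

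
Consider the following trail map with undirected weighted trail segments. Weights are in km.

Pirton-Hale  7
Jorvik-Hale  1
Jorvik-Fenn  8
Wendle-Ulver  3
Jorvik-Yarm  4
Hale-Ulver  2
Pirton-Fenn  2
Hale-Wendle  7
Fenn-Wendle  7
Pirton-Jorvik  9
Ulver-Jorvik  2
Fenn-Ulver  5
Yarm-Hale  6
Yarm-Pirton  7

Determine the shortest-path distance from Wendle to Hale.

5 km

Shortest distances from Wendle:
Wendle: 0
Ulver: 3  (via Wendle)
Hale: 5  (via Ulver)
Shortest route: Wendle–Ulver–Hale = 5 km.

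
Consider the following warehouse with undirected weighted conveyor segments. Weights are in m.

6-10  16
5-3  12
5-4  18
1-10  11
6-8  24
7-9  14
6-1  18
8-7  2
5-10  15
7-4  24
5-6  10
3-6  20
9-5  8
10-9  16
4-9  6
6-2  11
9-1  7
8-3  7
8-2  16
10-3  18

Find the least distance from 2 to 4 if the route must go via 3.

49 m

Shortest 2→3: 2 → 8 → 3 = 23
Best 3 to 4: 3 → 5 → 9 → 4 costing 26
Total via 3: 23 + 26 = 49 m.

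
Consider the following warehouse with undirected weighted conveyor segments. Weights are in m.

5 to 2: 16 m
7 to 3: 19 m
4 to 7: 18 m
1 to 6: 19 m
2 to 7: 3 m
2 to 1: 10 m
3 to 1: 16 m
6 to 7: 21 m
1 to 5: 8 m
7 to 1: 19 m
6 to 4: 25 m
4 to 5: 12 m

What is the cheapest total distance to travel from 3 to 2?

Compare a few routes:
3–7–2: 19+3 = 22
3–1–2: 16+10 = 26
3–1–7–2: 16+19+3 = 38
3–1–5–2: 16+8+16 = 40
The minimum is 22 m via 3–7–2.

22 m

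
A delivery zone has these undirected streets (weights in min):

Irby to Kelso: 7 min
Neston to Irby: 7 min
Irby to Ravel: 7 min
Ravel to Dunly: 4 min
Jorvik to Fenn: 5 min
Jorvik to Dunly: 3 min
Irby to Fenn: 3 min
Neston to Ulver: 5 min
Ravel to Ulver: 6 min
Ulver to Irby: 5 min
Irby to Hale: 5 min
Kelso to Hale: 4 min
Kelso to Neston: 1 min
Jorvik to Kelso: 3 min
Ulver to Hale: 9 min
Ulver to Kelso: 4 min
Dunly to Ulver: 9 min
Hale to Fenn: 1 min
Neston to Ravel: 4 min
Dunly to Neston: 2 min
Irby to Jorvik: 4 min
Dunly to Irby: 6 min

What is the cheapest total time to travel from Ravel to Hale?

9 min

Compare a few routes:
Ravel - Dunly - Neston - Kelso - Hale: 4+2+1+4 = 11
Ravel - Neston - Kelso - Hale: 4+1+4 = 9
Ravel - Irby - Fenn - Hale: 7+3+1 = 11
Cheapest is Ravel - Neston - Kelso - Hale at 9 min.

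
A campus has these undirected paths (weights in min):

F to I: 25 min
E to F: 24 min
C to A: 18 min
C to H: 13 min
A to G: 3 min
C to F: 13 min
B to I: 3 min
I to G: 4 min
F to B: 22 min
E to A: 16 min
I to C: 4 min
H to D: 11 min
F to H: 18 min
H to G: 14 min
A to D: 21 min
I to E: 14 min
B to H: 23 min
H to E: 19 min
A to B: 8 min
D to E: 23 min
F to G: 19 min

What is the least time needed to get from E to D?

Running Dijkstra from E:
E: 0
I: 14  (via E)
A: 16  (via E)
B: 17  (via I)
C: 18  (via I)
G: 18  (via I)
H: 19  (via E)
D: 23  (via E)
Shortest route: E–D = 23 min.

23 min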